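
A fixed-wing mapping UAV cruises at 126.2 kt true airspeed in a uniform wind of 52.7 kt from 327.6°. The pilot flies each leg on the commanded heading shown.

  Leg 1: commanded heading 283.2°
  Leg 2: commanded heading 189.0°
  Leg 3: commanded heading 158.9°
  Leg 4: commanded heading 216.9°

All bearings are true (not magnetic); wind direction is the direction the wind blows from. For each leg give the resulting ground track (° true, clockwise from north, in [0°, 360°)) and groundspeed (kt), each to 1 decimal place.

Leg 1: track=260.6°, groundspeed=95.9 kt
Leg 2: track=177.1°, groundspeed=169.4 kt
Leg 3: track=155.6°, groundspeed=178.2 kt
Leg 4: track=198.1°, groundspeed=153.0 kt

Leg 1: heading 283.2°; drift -22.6° → track 260.6°, groundspeed 95.9 kt
Leg 2: heading 189.0°; drift -11.9° → track 177.1°, groundspeed 169.4 kt
Leg 3: heading 158.9°; drift -3.3° → track 155.6°, groundspeed 178.2 kt
Leg 4: heading 216.9°; drift -18.8° → track 198.1°, groundspeed 153.0 kt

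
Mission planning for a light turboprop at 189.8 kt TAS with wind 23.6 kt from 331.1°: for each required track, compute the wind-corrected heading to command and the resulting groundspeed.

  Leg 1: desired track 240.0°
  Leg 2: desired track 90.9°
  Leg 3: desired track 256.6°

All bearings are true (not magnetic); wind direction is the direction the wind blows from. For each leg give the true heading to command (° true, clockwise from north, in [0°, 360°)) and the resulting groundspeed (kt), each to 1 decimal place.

Leg 1: heading=247.1°, groundspeed=188.8 kt
Leg 2: heading=84.7°, groundspeed=200.4 kt
Leg 3: heading=263.5°, groundspeed=182.1 kt

Leg 1: desired track 240.0°; wind correction +7.1° → command heading 247.1°, groundspeed 188.8 kt
Leg 2: desired track 90.9°; wind correction -6.2° → command heading 84.7°, groundspeed 200.4 kt
Leg 3: desired track 256.6°; wind correction +6.9° → command heading 263.5°, groundspeed 182.1 kt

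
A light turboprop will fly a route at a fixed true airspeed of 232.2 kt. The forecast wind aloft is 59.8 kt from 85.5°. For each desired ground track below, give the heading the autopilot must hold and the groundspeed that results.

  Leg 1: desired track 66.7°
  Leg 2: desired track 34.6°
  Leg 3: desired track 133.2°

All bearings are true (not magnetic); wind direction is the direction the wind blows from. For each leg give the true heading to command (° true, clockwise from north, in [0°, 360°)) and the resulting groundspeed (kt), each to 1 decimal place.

Leg 1: heading=71.5°, groundspeed=174.8 kt
Leg 2: heading=46.1°, groundspeed=189.8 kt
Leg 3: heading=122.2°, groundspeed=187.7 kt

Leg 1: desired track 66.7°; wind correction +4.8° → command heading 71.5°, groundspeed 174.8 kt
Leg 2: desired track 34.6°; wind correction +11.5° → command heading 46.1°, groundspeed 189.8 kt
Leg 3: desired track 133.2°; wind correction -11.0° → command heading 122.2°, groundspeed 187.7 kt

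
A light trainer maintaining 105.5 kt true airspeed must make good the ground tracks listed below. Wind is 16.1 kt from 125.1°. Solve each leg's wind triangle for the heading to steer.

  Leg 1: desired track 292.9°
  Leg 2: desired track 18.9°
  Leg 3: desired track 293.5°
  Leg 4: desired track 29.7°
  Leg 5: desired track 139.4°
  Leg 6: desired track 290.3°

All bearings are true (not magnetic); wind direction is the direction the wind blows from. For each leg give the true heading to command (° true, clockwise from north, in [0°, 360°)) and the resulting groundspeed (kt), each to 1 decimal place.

Leg 1: heading=291.1°, groundspeed=121.2 kt
Leg 2: heading=27.3°, groundspeed=108.9 kt
Leg 3: heading=291.7°, groundspeed=121.2 kt
Leg 4: heading=38.4°, groundspeed=105.8 kt
Leg 5: heading=137.2°, groundspeed=89.8 kt
Leg 6: heading=288.1°, groundspeed=121.0 kt

Leg 1: desired track 292.9°; wind correction -1.8° → command heading 291.1°, groundspeed 121.2 kt
Leg 2: desired track 18.9°; wind correction +8.4° → command heading 27.3°, groundspeed 108.9 kt
Leg 3: desired track 293.5°; wind correction -1.8° → command heading 291.7°, groundspeed 121.2 kt
Leg 4: desired track 29.7°; wind correction +8.7° → command heading 38.4°, groundspeed 105.8 kt
Leg 5: desired track 139.4°; wind correction -2.2° → command heading 137.2°, groundspeed 89.8 kt
Leg 6: desired track 290.3°; wind correction -2.2° → command heading 288.1°, groundspeed 121.0 kt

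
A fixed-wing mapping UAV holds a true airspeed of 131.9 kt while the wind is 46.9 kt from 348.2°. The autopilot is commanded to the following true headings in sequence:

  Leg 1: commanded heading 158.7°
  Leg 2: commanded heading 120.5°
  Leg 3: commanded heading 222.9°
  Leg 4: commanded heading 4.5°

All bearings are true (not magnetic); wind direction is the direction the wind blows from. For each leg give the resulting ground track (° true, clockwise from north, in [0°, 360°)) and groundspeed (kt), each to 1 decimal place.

Leg 1: heading 158.7°; drift +2.5° → track 161.2°, groundspeed 178.3 kt
Leg 2: heading 120.5°; drift +12.0° → track 132.5°, groundspeed 167.1 kt
Leg 3: heading 222.9°; drift -13.5° → track 209.4°, groundspeed 163.5 kt
Leg 4: heading 4.5°; drift +8.6° → track 13.1°, groundspeed 87.9 kt

Leg 1: track=161.2°, groundspeed=178.3 kt
Leg 2: track=132.5°, groundspeed=167.1 kt
Leg 3: track=209.4°, groundspeed=163.5 kt
Leg 4: track=13.1°, groundspeed=87.9 kt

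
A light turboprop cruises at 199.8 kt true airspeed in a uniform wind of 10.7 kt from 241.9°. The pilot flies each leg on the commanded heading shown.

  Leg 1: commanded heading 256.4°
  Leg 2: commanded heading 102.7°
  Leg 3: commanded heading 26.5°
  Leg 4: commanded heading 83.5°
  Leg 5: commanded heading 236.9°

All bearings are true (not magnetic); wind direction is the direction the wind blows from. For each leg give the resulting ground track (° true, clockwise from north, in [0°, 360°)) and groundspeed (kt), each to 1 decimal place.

Leg 1: heading 256.4°; drift +0.8° → track 257.2°, groundspeed 189.5 kt
Leg 2: heading 102.7°; drift -1.9° → track 100.8°, groundspeed 208.0 kt
Leg 3: heading 26.5°; drift +1.7° → track 28.2°, groundspeed 208.6 kt
Leg 4: heading 83.5°; drift -1.1° → track 82.4°, groundspeed 209.8 kt
Leg 5: heading 236.9°; drift -0.3° → track 236.6°, groundspeed 189.1 kt

Leg 1: track=257.2°, groundspeed=189.5 kt
Leg 2: track=100.8°, groundspeed=208.0 kt
Leg 3: track=28.2°, groundspeed=208.6 kt
Leg 4: track=82.4°, groundspeed=209.8 kt
Leg 5: track=236.6°, groundspeed=189.1 kt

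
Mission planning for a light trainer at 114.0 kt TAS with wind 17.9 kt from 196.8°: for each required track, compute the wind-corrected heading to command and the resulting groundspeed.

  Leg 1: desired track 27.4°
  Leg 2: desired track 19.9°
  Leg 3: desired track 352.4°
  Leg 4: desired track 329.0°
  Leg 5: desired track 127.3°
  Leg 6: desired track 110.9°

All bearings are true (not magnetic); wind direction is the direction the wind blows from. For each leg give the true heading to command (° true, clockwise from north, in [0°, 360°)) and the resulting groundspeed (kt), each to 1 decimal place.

Leg 1: heading=29.1°, groundspeed=131.5 kt
Leg 2: heading=20.4°, groundspeed=131.9 kt
Leg 3: heading=348.7°, groundspeed=130.1 kt
Leg 4: heading=322.3°, groundspeed=125.2 kt
Leg 5: heading=135.8°, groundspeed=106.5 kt
Leg 6: heading=119.9°, groundspeed=111.3 kt

Leg 1: desired track 27.4°; wind correction +1.7° → command heading 29.1°, groundspeed 131.5 kt
Leg 2: desired track 19.9°; wind correction +0.5° → command heading 20.4°, groundspeed 131.9 kt
Leg 3: desired track 352.4°; wind correction -3.7° → command heading 348.7°, groundspeed 130.1 kt
Leg 4: desired track 329.0°; wind correction -6.7° → command heading 322.3°, groundspeed 125.2 kt
Leg 5: desired track 127.3°; wind correction +8.5° → command heading 135.8°, groundspeed 106.5 kt
Leg 6: desired track 110.9°; wind correction +9.0° → command heading 119.9°, groundspeed 111.3 kt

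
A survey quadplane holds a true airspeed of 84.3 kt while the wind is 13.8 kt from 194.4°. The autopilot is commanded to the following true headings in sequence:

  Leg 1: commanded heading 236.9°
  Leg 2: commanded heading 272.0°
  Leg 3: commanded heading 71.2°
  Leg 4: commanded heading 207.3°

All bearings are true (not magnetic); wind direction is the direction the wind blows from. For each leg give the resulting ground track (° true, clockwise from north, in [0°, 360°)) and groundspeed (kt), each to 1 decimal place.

Leg 1: track=244.1°, groundspeed=74.7 kt
Leg 2: track=281.4°, groundspeed=82.4 kt
Leg 3: track=64.0°, groundspeed=92.6 kt
Leg 4: track=209.8°, groundspeed=70.9 kt

Leg 1: heading 236.9°; drift +7.2° → track 244.1°, groundspeed 74.7 kt
Leg 2: heading 272.0°; drift +9.4° → track 281.4°, groundspeed 82.4 kt
Leg 3: heading 71.2°; drift -7.2° → track 64.0°, groundspeed 92.6 kt
Leg 4: heading 207.3°; drift +2.5° → track 209.8°, groundspeed 70.9 kt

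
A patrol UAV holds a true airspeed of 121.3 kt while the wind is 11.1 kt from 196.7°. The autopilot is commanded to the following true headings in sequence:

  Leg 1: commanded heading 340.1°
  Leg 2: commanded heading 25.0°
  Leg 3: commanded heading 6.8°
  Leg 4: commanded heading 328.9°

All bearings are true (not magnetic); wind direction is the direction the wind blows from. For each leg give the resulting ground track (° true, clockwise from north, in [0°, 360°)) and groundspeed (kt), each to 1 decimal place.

Leg 1: heading 340.1°; drift +2.9° → track 343.0°, groundspeed 130.4 kt
Leg 2: heading 25.0°; drift -0.7° → track 24.3°, groundspeed 132.3 kt
Leg 3: heading 6.8°; drift +0.8° → track 7.6°, groundspeed 132.2 kt
Leg 4: heading 328.9°; drift +3.7° → track 332.6°, groundspeed 129.0 kt

Leg 1: track=343.0°, groundspeed=130.4 kt
Leg 2: track=24.3°, groundspeed=132.3 kt
Leg 3: track=7.6°, groundspeed=132.2 kt
Leg 4: track=332.6°, groundspeed=129.0 kt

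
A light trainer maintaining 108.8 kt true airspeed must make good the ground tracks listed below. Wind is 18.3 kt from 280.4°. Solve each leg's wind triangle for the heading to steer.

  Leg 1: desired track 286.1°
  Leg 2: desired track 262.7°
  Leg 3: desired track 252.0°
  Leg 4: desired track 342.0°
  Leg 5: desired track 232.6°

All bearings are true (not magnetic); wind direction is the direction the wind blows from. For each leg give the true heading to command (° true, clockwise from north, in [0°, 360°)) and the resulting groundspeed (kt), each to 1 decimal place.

Leg 1: desired track 286.1°; wind correction -1.0° → command heading 285.1°, groundspeed 90.6 kt
Leg 2: desired track 262.7°; wind correction +2.9° → command heading 265.6°, groundspeed 91.2 kt
Leg 3: desired track 252.0°; wind correction +4.6° → command heading 256.6°, groundspeed 92.4 kt
Leg 4: desired track 342.0°; wind correction -8.5° → command heading 333.5°, groundspeed 98.9 kt
Leg 5: desired track 232.6°; wind correction +7.2° → command heading 239.8°, groundspeed 95.7 kt

Leg 1: heading=285.1°, groundspeed=90.6 kt
Leg 2: heading=265.6°, groundspeed=91.2 kt
Leg 3: heading=256.6°, groundspeed=92.4 kt
Leg 4: heading=333.5°, groundspeed=98.9 kt
Leg 5: heading=239.8°, groundspeed=95.7 kt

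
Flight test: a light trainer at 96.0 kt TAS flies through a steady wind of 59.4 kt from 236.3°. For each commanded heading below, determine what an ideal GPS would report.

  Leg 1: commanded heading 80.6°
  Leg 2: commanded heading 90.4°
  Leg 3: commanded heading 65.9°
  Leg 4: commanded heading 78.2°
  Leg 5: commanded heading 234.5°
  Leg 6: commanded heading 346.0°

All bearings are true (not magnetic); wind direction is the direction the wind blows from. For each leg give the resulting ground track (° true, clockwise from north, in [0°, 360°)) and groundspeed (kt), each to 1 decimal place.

Leg 1: track=71.4°, groundspeed=152.1 kt
Leg 2: track=77.5°, groundspeed=149.0 kt
Leg 3: track=62.2°, groundspeed=154.9 kt
Leg 4: track=69.9°, groundspeed=152.7 kt
Leg 5: track=231.6°, groundspeed=36.7 kt
Leg 6: track=11.7°, groundspeed=128.8 kt

Leg 1: heading 80.6°; drift -9.2° → track 71.4°, groundspeed 152.1 kt
Leg 2: heading 90.4°; drift -12.9° → track 77.5°, groundspeed 149.0 kt
Leg 3: heading 65.9°; drift -3.7° → track 62.2°, groundspeed 154.9 kt
Leg 4: heading 78.2°; drift -8.3° → track 69.9°, groundspeed 152.7 kt
Leg 5: heading 234.5°; drift -2.9° → track 231.6°, groundspeed 36.7 kt
Leg 6: heading 346.0°; drift +25.7° → track 11.7°, groundspeed 128.8 kt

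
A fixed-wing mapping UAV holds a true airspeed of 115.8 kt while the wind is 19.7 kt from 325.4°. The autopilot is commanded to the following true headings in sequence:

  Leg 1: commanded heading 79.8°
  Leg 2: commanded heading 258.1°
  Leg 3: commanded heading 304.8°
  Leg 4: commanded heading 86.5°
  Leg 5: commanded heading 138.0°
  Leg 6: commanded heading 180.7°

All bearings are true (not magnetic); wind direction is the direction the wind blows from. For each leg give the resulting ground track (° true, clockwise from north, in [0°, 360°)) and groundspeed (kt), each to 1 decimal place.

Leg 1: track=88.0°, groundspeed=125.2 kt
Leg 2: track=248.6°, groundspeed=109.7 kt
Leg 3: track=300.7°, groundspeed=97.6 kt
Leg 4: track=94.1°, groundspeed=127.1 kt
Leg 5: track=139.1°, groundspeed=135.4 kt
Leg 6: track=175.8°, groundspeed=132.4 kt

Leg 1: heading 79.8°; drift +8.2° → track 88.0°, groundspeed 125.2 kt
Leg 2: heading 258.1°; drift -9.5° → track 248.6°, groundspeed 109.7 kt
Leg 3: heading 304.8°; drift -4.1° → track 300.7°, groundspeed 97.6 kt
Leg 4: heading 86.5°; drift +7.6° → track 94.1°, groundspeed 127.1 kt
Leg 5: heading 138.0°; drift +1.1° → track 139.1°, groundspeed 135.4 kt
Leg 6: heading 180.7°; drift -4.9° → track 175.8°, groundspeed 132.4 kt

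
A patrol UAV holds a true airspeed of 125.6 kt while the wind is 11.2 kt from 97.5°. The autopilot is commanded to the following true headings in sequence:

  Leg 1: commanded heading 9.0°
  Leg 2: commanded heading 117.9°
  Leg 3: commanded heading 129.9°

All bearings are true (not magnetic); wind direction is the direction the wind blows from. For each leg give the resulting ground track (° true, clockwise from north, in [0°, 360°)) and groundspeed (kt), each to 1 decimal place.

Leg 1: track=3.9°, groundspeed=125.8 kt
Leg 2: track=119.8°, groundspeed=115.2 kt
Leg 3: track=132.9°, groundspeed=116.3 kt

Leg 1: heading 9.0°; drift -5.1° → track 3.9°, groundspeed 125.8 kt
Leg 2: heading 117.9°; drift +1.9° → track 119.8°, groundspeed 115.2 kt
Leg 3: heading 129.9°; drift +3.0° → track 132.9°, groundspeed 116.3 kt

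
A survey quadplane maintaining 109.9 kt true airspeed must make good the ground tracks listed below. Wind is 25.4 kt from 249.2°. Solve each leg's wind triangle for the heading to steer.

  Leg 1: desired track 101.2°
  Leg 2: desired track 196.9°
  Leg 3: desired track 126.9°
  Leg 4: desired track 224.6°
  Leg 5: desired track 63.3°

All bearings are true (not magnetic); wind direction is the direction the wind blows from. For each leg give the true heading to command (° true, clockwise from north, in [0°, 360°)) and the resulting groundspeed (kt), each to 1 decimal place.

Leg 1: desired track 101.2°; wind correction +7.0° → command heading 108.2°, groundspeed 130.6 kt
Leg 2: desired track 196.9°; wind correction +10.5° → command heading 207.4°, groundspeed 92.5 kt
Leg 3: desired track 126.9°; wind correction +11.3° → command heading 138.2°, groundspeed 121.4 kt
Leg 4: desired track 224.6°; wind correction +5.5° → command heading 230.1°, groundspeed 86.3 kt
Leg 5: desired track 63.3°; wind correction -1.4° → command heading 61.9°, groundspeed 135.1 kt

Leg 1: heading=108.2°, groundspeed=130.6 kt
Leg 2: heading=207.4°, groundspeed=92.5 kt
Leg 3: heading=138.2°, groundspeed=121.4 kt
Leg 4: heading=230.1°, groundspeed=86.3 kt
Leg 5: heading=61.9°, groundspeed=135.1 kt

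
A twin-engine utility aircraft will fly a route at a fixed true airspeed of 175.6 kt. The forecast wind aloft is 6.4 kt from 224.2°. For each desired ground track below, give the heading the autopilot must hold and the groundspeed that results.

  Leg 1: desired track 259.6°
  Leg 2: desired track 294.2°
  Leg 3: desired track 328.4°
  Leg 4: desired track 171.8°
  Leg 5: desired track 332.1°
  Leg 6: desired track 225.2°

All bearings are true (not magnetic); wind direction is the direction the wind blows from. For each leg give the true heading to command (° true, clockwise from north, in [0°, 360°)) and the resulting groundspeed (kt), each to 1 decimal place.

Leg 1: desired track 259.6°; wind correction -1.2° → command heading 258.4°, groundspeed 170.3 kt
Leg 2: desired track 294.2°; wind correction -2.0° → command heading 292.2°, groundspeed 173.3 kt
Leg 3: desired track 328.4°; wind correction -2.0° → command heading 326.4°, groundspeed 177.1 kt
Leg 4: desired track 171.8°; wind correction +1.7° → command heading 173.5°, groundspeed 171.6 kt
Leg 5: desired track 332.1°; wind correction -2.0° → command heading 330.1°, groundspeed 177.5 kt
Leg 6: desired track 225.2°; wind correction +0.0° → command heading 225.2°, groundspeed 169.2 kt

Leg 1: heading=258.4°, groundspeed=170.3 kt
Leg 2: heading=292.2°, groundspeed=173.3 kt
Leg 3: heading=326.4°, groundspeed=177.1 kt
Leg 4: heading=173.5°, groundspeed=171.6 kt
Leg 5: heading=330.1°, groundspeed=177.5 kt
Leg 6: heading=225.2°, groundspeed=169.2 kt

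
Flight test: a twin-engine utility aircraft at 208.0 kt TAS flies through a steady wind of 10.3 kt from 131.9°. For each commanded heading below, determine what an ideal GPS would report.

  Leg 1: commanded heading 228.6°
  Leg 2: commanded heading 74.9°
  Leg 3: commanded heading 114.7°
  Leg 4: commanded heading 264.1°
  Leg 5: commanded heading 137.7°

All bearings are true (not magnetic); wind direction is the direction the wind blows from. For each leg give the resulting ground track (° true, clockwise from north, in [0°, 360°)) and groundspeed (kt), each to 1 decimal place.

Leg 1: heading 228.6°; drift +2.8° → track 231.4°, groundspeed 209.5 kt
Leg 2: heading 74.9°; drift -2.4° → track 72.5°, groundspeed 202.6 kt
Leg 3: heading 114.7°; drift -0.9° → track 113.8°, groundspeed 198.2 kt
Leg 4: heading 264.1°; drift +2.0° → track 266.1°, groundspeed 215.1 kt
Leg 5: heading 137.7°; drift +0.3° → track 138.0°, groundspeed 197.8 kt

Leg 1: track=231.4°, groundspeed=209.5 kt
Leg 2: track=72.5°, groundspeed=202.6 kt
Leg 3: track=113.8°, groundspeed=198.2 kt
Leg 4: track=266.1°, groundspeed=215.1 kt
Leg 5: track=138.0°, groundspeed=197.8 kt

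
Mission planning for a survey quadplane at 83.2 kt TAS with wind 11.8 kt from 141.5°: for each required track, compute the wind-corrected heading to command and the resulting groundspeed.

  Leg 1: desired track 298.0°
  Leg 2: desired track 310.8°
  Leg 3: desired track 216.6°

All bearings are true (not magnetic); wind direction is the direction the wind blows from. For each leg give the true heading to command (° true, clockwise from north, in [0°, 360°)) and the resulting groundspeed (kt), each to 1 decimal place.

Leg 1: desired track 298.0°; wind correction -3.2° → command heading 294.8°, groundspeed 93.9 kt
Leg 2: desired track 310.8°; wind correction -1.5° → command heading 309.3°, groundspeed 94.8 kt
Leg 3: desired track 216.6°; wind correction -7.9° → command heading 208.7°, groundspeed 79.4 kt

Leg 1: heading=294.8°, groundspeed=93.9 kt
Leg 2: heading=309.3°, groundspeed=94.8 kt
Leg 3: heading=208.7°, groundspeed=79.4 kt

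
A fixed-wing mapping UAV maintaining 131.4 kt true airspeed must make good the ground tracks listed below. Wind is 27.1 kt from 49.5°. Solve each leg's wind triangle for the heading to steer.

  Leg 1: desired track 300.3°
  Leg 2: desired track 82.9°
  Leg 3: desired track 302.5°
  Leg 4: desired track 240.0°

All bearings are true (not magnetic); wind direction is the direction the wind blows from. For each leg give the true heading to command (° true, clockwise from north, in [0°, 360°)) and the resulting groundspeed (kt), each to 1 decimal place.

Leg 1: heading=311.5°, groundspeed=137.8 kt
Leg 2: heading=76.4°, groundspeed=107.9 kt
Leg 3: heading=313.9°, groundspeed=136.7 kt
Leg 4: heading=242.2°, groundspeed=158.0 kt

Leg 1: desired track 300.3°; wind correction +11.2° → command heading 311.5°, groundspeed 137.8 kt
Leg 2: desired track 82.9°; wind correction -6.5° → command heading 76.4°, groundspeed 107.9 kt
Leg 3: desired track 302.5°; wind correction +11.4° → command heading 313.9°, groundspeed 136.7 kt
Leg 4: desired track 240.0°; wind correction +2.2° → command heading 242.2°, groundspeed 158.0 kt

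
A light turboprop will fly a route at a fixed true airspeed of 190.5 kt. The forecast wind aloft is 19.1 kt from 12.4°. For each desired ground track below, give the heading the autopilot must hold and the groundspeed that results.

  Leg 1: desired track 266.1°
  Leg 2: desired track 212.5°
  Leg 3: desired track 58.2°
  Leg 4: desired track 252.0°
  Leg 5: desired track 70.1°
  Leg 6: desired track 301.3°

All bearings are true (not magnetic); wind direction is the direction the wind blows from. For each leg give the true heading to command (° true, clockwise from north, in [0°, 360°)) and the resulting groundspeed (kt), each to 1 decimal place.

Leg 1: heading=271.6°, groundspeed=195.0 kt
Leg 2: heading=214.5°, groundspeed=208.3 kt
Leg 3: heading=54.1°, groundspeed=176.7 kt
Leg 4: heading=257.0°, groundspeed=199.5 kt
Leg 5: heading=65.2°, groundspeed=179.6 kt
Leg 6: heading=306.7°, groundspeed=183.5 kt

Leg 1: desired track 266.1°; wind correction +5.5° → command heading 271.6°, groundspeed 195.0 kt
Leg 2: desired track 212.5°; wind correction +2.0° → command heading 214.5°, groundspeed 208.3 kt
Leg 3: desired track 58.2°; wind correction -4.1° → command heading 54.1°, groundspeed 176.7 kt
Leg 4: desired track 252.0°; wind correction +5.0° → command heading 257.0°, groundspeed 199.5 kt
Leg 5: desired track 70.1°; wind correction -4.9° → command heading 65.2°, groundspeed 179.6 kt
Leg 6: desired track 301.3°; wind correction +5.4° → command heading 306.7°, groundspeed 183.5 kt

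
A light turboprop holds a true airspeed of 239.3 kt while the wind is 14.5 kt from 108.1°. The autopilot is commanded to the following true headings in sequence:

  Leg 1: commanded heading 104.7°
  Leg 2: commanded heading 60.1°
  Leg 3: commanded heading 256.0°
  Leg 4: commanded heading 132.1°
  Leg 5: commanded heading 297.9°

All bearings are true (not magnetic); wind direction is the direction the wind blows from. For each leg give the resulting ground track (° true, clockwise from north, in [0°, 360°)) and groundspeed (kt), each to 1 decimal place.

Leg 1: track=104.5°, groundspeed=224.8 kt
Leg 2: track=57.4°, groundspeed=229.9 kt
Leg 3: track=257.8°, groundspeed=251.7 kt
Leg 4: track=133.6°, groundspeed=226.1 kt
Leg 5: track=297.3°, groundspeed=253.6 kt

Leg 1: heading 104.7°; drift -0.2° → track 104.5°, groundspeed 224.8 kt
Leg 2: heading 60.1°; drift -2.7° → track 57.4°, groundspeed 229.9 kt
Leg 3: heading 256.0°; drift +1.8° → track 257.8°, groundspeed 251.7 kt
Leg 4: heading 132.1°; drift +1.5° → track 133.6°, groundspeed 226.1 kt
Leg 5: heading 297.9°; drift -0.6° → track 297.3°, groundspeed 253.6 kt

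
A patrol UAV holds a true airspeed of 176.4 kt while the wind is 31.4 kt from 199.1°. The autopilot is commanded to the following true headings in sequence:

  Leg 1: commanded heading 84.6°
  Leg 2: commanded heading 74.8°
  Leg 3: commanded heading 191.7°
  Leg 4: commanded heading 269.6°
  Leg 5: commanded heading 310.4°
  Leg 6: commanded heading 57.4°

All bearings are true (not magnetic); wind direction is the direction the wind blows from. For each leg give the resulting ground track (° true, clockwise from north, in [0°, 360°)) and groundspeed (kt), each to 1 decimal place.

Leg 1: heading 84.6°; drift -8.6° → track 76.0°, groundspeed 191.6 kt
Leg 2: heading 74.8°; drift -7.6° → track 67.2°, groundspeed 195.8 kt
Leg 3: heading 191.7°; drift -1.6° → track 190.1°, groundspeed 145.3 kt
Leg 4: heading 269.6°; drift +10.1° → track 279.7°, groundspeed 168.5 kt
Leg 5: heading 310.4°; drift +8.9° → track 319.3°, groundspeed 190.1 kt
Leg 6: heading 57.4°; drift -5.5° → track 51.9°, groundspeed 202.0 kt

Leg 1: track=76.0°, groundspeed=191.6 kt
Leg 2: track=67.2°, groundspeed=195.8 kt
Leg 3: track=190.1°, groundspeed=145.3 kt
Leg 4: track=279.7°, groundspeed=168.5 kt
Leg 5: track=319.3°, groundspeed=190.1 kt
Leg 6: track=51.9°, groundspeed=202.0 kt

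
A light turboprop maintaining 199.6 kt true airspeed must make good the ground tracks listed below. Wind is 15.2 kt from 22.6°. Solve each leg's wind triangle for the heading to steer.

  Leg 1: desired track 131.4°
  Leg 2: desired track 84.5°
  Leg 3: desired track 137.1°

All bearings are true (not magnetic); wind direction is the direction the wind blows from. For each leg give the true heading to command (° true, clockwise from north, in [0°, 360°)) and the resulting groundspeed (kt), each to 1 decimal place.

Leg 1: heading=127.3°, groundspeed=204.0 kt
Leg 2: heading=80.6°, groundspeed=192.0 kt
Leg 3: heading=133.1°, groundspeed=205.4 kt

Leg 1: desired track 131.4°; wind correction -4.1° → command heading 127.3°, groundspeed 204.0 kt
Leg 2: desired track 84.5°; wind correction -3.9° → command heading 80.6°, groundspeed 192.0 kt
Leg 3: desired track 137.1°; wind correction -4.0° → command heading 133.1°, groundspeed 205.4 kt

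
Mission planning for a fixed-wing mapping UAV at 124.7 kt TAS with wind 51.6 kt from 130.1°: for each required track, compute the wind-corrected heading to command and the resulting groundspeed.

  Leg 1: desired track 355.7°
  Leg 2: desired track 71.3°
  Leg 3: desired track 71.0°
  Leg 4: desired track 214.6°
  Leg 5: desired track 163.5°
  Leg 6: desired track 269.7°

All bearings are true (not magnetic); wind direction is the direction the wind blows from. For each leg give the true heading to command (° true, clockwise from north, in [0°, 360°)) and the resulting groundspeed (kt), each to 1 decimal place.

Leg 1: heading=12.9°, groundspeed=155.2 kt
Leg 2: heading=92.0°, groundspeed=89.9 kt
Leg 3: heading=91.8°, groundspeed=90.1 kt
Leg 4: heading=190.3°, groundspeed=108.7 kt
Leg 5: heading=150.3°, groundspeed=78.3 kt
Leg 6: heading=254.1°, groundspeed=159.4 kt

Leg 1: desired track 355.7°; wind correction +17.2° → command heading 12.9°, groundspeed 155.2 kt
Leg 2: desired track 71.3°; wind correction +20.7° → command heading 92.0°, groundspeed 89.9 kt
Leg 3: desired track 71.0°; wind correction +20.8° → command heading 91.8°, groundspeed 90.1 kt
Leg 4: desired track 214.6°; wind correction -24.3° → command heading 190.3°, groundspeed 108.7 kt
Leg 5: desired track 163.5°; wind correction -13.2° → command heading 150.3°, groundspeed 78.3 kt
Leg 6: desired track 269.7°; wind correction -15.6° → command heading 254.1°, groundspeed 159.4 kt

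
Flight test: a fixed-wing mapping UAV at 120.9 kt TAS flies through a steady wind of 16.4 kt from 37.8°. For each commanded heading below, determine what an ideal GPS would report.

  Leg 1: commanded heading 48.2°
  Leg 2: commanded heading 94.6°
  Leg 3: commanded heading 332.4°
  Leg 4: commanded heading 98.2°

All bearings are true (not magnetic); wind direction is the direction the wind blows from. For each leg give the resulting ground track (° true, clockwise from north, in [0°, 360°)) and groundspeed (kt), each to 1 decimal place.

Leg 1: track=49.8°, groundspeed=104.8 kt
Leg 2: track=101.6°, groundspeed=112.8 kt
Leg 3: track=325.0°, groundspeed=115.0 kt
Leg 4: track=105.4°, groundspeed=113.7 kt

Leg 1: heading 48.2°; drift +1.6° → track 49.8°, groundspeed 104.8 kt
Leg 2: heading 94.6°; drift +7.0° → track 101.6°, groundspeed 112.8 kt
Leg 3: heading 332.4°; drift -7.4° → track 325.0°, groundspeed 115.0 kt
Leg 4: heading 98.2°; drift +7.2° → track 105.4°, groundspeed 113.7 kt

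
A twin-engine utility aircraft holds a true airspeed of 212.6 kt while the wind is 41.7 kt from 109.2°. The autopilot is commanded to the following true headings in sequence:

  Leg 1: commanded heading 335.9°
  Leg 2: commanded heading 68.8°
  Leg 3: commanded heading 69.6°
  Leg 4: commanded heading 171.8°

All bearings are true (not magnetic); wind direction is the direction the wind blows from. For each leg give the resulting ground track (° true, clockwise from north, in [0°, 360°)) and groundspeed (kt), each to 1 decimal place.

Leg 1: track=328.7°, groundspeed=243.1 kt
Leg 2: track=60.3°, groundspeed=182.9 kt
Leg 3: track=61.2°, groundspeed=182.4 kt
Leg 4: track=182.6°, groundspeed=196.9 kt

Leg 1: heading 335.9°; drift -7.2° → track 328.7°, groundspeed 243.1 kt
Leg 2: heading 68.8°; drift -8.5° → track 60.3°, groundspeed 182.9 kt
Leg 3: heading 69.6°; drift -8.4° → track 61.2°, groundspeed 182.4 kt
Leg 4: heading 171.8°; drift +10.8° → track 182.6°, groundspeed 196.9 kt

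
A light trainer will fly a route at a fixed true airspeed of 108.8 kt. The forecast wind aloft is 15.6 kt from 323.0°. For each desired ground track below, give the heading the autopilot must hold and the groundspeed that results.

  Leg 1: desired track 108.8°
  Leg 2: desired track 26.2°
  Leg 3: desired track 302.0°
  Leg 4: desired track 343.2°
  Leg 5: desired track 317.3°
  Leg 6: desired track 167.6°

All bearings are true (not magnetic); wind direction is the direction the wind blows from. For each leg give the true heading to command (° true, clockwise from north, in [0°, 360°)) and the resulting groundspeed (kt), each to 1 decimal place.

Leg 1: desired track 108.8°; wind correction -4.6° → command heading 104.2°, groundspeed 121.3 kt
Leg 2: desired track 26.2°; wind correction -7.4° → command heading 18.8°, groundspeed 100.9 kt
Leg 3: desired track 302.0°; wind correction +2.9° → command heading 304.9°, groundspeed 94.1 kt
Leg 4: desired track 343.2°; wind correction -2.8° → command heading 340.4°, groundspeed 94.0 kt
Leg 5: desired track 317.3°; wind correction +0.8° → command heading 318.1°, groundspeed 93.3 kt
Leg 6: desired track 167.6°; wind correction +3.4° → command heading 171.0°, groundspeed 122.8 kt

Leg 1: heading=104.2°, groundspeed=121.3 kt
Leg 2: heading=18.8°, groundspeed=100.9 kt
Leg 3: heading=304.9°, groundspeed=94.1 kt
Leg 4: heading=340.4°, groundspeed=94.0 kt
Leg 5: heading=318.1°, groundspeed=93.3 kt
Leg 6: heading=171.0°, groundspeed=122.8 kt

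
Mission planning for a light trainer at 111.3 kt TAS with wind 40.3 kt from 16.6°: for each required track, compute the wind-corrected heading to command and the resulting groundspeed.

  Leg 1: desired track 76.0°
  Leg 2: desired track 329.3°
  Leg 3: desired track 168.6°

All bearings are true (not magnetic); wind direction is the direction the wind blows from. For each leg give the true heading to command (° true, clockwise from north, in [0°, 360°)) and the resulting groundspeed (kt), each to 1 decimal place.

Leg 1: heading=57.8°, groundspeed=85.2 kt
Leg 2: heading=344.7°, groundspeed=80.0 kt
Leg 3: heading=158.8°, groundspeed=145.3 kt

Leg 1: desired track 76.0°; wind correction -18.2° → command heading 57.8°, groundspeed 85.2 kt
Leg 2: desired track 329.3°; wind correction +15.4° → command heading 344.7°, groundspeed 80.0 kt
Leg 3: desired track 168.6°; wind correction -9.8° → command heading 158.8°, groundspeed 145.3 kt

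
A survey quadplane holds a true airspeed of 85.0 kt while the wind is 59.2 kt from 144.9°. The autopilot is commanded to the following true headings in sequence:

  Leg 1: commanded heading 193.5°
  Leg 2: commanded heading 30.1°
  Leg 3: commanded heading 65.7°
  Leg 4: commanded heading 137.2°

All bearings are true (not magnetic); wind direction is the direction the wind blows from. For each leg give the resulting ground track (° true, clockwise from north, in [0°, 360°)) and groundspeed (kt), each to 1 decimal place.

Leg 1: track=237.6°, groundspeed=63.8 kt
Leg 2: track=4.0°, groundspeed=122.3 kt
Leg 3: track=27.5°, groundspeed=94.0 kt
Leg 4: track=120.4°, groundspeed=27.5 kt

Leg 1: heading 193.5°; drift +44.1° → track 237.6°, groundspeed 63.8 kt
Leg 2: heading 30.1°; drift -26.1° → track 4.0°, groundspeed 122.3 kt
Leg 3: heading 65.7°; drift -38.2° → track 27.5°, groundspeed 94.0 kt
Leg 4: heading 137.2°; drift -16.8° → track 120.4°, groundspeed 27.5 kt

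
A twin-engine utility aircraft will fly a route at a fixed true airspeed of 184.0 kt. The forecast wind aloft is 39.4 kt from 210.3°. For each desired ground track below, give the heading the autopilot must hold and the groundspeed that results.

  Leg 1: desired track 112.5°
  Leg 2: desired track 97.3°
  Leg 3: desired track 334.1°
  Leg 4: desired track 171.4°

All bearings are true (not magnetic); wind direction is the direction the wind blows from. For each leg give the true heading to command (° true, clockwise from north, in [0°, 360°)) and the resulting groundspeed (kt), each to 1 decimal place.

Leg 1: desired track 112.5°; wind correction +12.2° → command heading 124.7°, groundspeed 185.2 kt
Leg 2: desired track 97.3°; wind correction +11.4° → command heading 108.7°, groundspeed 195.8 kt
Leg 3: desired track 334.1°; wind correction -10.2° → command heading 323.9°, groundspeed 203.0 kt
Leg 4: desired track 171.4°; wind correction +7.7° → command heading 179.1°, groundspeed 151.7 kt

Leg 1: heading=124.7°, groundspeed=185.2 kt
Leg 2: heading=108.7°, groundspeed=195.8 kt
Leg 3: heading=323.9°, groundspeed=203.0 kt
Leg 4: heading=179.1°, groundspeed=151.7 kt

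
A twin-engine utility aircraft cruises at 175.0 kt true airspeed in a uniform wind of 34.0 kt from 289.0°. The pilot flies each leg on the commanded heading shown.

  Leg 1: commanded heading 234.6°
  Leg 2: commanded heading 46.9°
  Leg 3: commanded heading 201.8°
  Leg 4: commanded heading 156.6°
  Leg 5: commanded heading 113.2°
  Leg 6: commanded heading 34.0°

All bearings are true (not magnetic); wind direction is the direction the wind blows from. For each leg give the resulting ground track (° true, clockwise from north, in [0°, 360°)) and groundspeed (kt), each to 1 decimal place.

Leg 1: heading 234.6°; drift -10.1° → track 224.5°, groundspeed 157.7 kt
Leg 2: heading 46.9°; drift +8.9° → track 55.8°, groundspeed 193.3 kt
Leg 3: heading 201.8°; drift -11.1° → track 190.7°, groundspeed 176.6 kt
Leg 4: heading 156.6°; drift -7.2° → track 149.4°, groundspeed 199.5 kt
Leg 5: heading 113.2°; drift -0.7° → track 112.5°, groundspeed 208.9 kt
Leg 6: heading 34.0°; drift +10.1° → track 44.1°, groundspeed 186.7 kt

Leg 1: track=224.5°, groundspeed=157.7 kt
Leg 2: track=55.8°, groundspeed=193.3 kt
Leg 3: track=190.7°, groundspeed=176.6 kt
Leg 4: track=149.4°, groundspeed=199.5 kt
Leg 5: track=112.5°, groundspeed=208.9 kt
Leg 6: track=44.1°, groundspeed=186.7 kt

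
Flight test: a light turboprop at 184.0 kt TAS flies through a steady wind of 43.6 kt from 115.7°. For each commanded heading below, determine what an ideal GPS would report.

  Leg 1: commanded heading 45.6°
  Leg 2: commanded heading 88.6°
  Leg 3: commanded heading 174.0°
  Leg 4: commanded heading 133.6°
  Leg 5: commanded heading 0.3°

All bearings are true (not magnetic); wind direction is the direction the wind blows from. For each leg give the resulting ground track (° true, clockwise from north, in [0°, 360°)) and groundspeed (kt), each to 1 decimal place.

Leg 1: track=32.0°, groundspeed=174.1 kt
Leg 2: track=80.8°, groundspeed=146.5 kt
Leg 3: track=187.0°, groundspeed=165.3 kt
Leg 4: track=139.0°, groundspeed=143.1 kt
Leg 5: track=349.3°, groundspeed=206.5 kt

Leg 1: heading 45.6°; drift -13.6° → track 32.0°, groundspeed 174.1 kt
Leg 2: heading 88.6°; drift -7.8° → track 80.8°, groundspeed 146.5 kt
Leg 3: heading 174.0°; drift +13.0° → track 187.0°, groundspeed 165.3 kt
Leg 4: heading 133.6°; drift +5.4° → track 139.0°, groundspeed 143.1 kt
Leg 5: heading 0.3°; drift -11.0° → track 349.3°, groundspeed 206.5 kt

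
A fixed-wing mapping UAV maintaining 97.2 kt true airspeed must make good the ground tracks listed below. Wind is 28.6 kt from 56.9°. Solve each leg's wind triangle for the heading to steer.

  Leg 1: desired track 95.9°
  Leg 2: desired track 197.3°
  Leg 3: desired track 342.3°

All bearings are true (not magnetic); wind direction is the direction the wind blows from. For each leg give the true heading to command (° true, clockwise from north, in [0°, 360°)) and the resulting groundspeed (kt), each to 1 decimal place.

Leg 1: desired track 95.9°; wind correction -10.7° → command heading 85.2°, groundspeed 73.3 kt
Leg 2: desired track 197.3°; wind correction -10.8° → command heading 186.5°, groundspeed 117.5 kt
Leg 3: desired track 342.3°; wind correction +16.5° → command heading 358.8°, groundspeed 85.6 kt

Leg 1: heading=85.2°, groundspeed=73.3 kt
Leg 2: heading=186.5°, groundspeed=117.5 kt
Leg 3: heading=358.8°, groundspeed=85.6 kt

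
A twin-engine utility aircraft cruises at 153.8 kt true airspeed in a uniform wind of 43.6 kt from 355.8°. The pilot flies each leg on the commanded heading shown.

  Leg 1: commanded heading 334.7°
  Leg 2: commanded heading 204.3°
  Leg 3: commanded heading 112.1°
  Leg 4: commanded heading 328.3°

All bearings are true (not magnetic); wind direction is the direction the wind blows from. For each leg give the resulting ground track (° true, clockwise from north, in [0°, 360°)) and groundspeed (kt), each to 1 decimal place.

Leg 1: track=326.8°, groundspeed=114.2 kt
Leg 2: track=198.1°, groundspeed=193.2 kt
Leg 3: track=124.8°, groundspeed=177.5 kt
Leg 4: track=318.4°, groundspeed=116.9 kt

Leg 1: heading 334.7°; drift -7.9° → track 326.8°, groundspeed 114.2 kt
Leg 2: heading 204.3°; drift -6.2° → track 198.1°, groundspeed 193.2 kt
Leg 3: heading 112.1°; drift +12.7° → track 124.8°, groundspeed 177.5 kt
Leg 4: heading 328.3°; drift -9.9° → track 318.4°, groundspeed 116.9 kt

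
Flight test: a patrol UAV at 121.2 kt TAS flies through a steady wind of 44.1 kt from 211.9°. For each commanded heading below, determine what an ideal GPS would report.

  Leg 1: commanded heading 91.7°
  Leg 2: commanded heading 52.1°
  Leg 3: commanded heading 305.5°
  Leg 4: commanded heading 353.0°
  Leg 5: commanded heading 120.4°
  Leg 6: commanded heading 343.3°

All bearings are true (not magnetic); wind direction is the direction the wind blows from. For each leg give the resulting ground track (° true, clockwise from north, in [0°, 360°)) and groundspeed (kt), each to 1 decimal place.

Leg 1: track=76.8°, groundspeed=148.4 kt
Leg 2: track=46.7°, groundspeed=163.3 kt
Leg 3: track=325.0°, groundspeed=131.6 kt
Leg 4: track=3.1°, groundspeed=158.0 kt
Leg 5: track=100.6°, groundspeed=130.1 kt
Leg 6: track=355.7°, groundspeed=154.0 kt

Leg 1: heading 91.7°; drift -14.9° → track 76.8°, groundspeed 148.4 kt
Leg 2: heading 52.1°; drift -5.4° → track 46.7°, groundspeed 163.3 kt
Leg 3: heading 305.5°; drift +19.5° → track 325.0°, groundspeed 131.6 kt
Leg 4: heading 353.0°; drift +10.1° → track 3.1°, groundspeed 158.0 kt
Leg 5: heading 120.4°; drift -19.8° → track 100.6°, groundspeed 130.1 kt
Leg 6: heading 343.3°; drift +12.4° → track 355.7°, groundspeed 154.0 kt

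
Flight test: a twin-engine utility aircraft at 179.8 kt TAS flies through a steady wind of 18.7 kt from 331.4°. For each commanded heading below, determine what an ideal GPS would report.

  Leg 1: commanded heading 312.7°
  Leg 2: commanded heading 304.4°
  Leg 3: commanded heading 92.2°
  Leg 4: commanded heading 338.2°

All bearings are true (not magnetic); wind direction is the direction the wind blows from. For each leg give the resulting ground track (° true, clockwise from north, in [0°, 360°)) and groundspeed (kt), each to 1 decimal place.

Leg 1: track=310.6°, groundspeed=162.2 kt
Leg 2: track=301.4°, groundspeed=163.4 kt
Leg 3: track=97.0°, groundspeed=190.1 kt
Leg 4: track=339.0°, groundspeed=161.2 kt

Leg 1: heading 312.7°; drift -2.1° → track 310.6°, groundspeed 162.2 kt
Leg 2: heading 304.4°; drift -3.0° → track 301.4°, groundspeed 163.4 kt
Leg 3: heading 92.2°; drift +4.8° → track 97.0°, groundspeed 190.1 kt
Leg 4: heading 338.2°; drift +0.8° → track 339.0°, groundspeed 161.2 kt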